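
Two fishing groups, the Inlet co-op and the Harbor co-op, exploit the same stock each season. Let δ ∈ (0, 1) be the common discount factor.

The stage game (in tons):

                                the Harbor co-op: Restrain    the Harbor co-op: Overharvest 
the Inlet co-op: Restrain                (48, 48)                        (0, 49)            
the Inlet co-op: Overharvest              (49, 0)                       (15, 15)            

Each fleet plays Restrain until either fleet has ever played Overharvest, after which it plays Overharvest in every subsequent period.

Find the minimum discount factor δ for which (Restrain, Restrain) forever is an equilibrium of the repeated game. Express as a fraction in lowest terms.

Under grim trigger the critical discount factor is (T−C)/(T−P) with T = 49, C = 48, P = 15.
δ* = (49−48)/(49−15) = 1/34.

1/34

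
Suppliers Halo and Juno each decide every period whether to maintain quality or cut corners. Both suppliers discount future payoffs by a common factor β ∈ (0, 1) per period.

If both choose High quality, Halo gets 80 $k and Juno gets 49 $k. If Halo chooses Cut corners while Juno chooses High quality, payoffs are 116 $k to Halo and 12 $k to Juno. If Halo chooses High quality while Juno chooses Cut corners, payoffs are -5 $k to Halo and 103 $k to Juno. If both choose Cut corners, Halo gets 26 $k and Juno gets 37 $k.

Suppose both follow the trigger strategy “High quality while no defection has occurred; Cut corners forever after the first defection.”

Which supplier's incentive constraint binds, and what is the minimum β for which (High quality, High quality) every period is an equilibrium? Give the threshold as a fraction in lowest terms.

Juno; β ≥ 9/11

Halo: cooperation gives 80 each period; deviation gives 116 once then 26 forever.
  80/(1−β) ≥ 116 + 26β/(1−β) ⇒ β ≥ 36/90 = 2/5.
Juno: cooperation gives 49 each period; deviation gives 103 once then 37 forever.
  β ≥ 54/66 = 9/11.
Both must hold, so the binding constraint is Juno's: β ≥ 9/11.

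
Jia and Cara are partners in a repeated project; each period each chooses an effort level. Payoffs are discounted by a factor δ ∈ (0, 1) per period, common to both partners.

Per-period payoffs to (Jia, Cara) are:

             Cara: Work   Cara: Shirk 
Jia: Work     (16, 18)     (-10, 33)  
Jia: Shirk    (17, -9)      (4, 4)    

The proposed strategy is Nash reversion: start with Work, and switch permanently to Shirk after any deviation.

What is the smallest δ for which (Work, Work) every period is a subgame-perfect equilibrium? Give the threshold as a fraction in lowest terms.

For Jia: deviation gain 17−16 = 1, per-period punishment loss 16−4 = 12. IC gives δ ≥ 1/13.
For Cara: gain 15, loss 14 per period, so δ ≥ 15/29.
The tighter constraint is Cara's, so cooperation needs δ ≥ 15/29.

15/29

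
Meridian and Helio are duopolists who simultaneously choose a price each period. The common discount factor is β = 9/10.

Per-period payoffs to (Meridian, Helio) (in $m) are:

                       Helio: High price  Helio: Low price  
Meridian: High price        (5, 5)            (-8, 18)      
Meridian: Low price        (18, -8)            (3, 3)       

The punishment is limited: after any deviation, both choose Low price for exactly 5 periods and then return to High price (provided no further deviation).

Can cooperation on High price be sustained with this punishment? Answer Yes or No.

No

IC: β+…+β^5 ≥ (18−5)/(5−3) = 13/2.
At β = 9/10: partial sum = 3.6856 < 6.5000. Cooperation not sustainable.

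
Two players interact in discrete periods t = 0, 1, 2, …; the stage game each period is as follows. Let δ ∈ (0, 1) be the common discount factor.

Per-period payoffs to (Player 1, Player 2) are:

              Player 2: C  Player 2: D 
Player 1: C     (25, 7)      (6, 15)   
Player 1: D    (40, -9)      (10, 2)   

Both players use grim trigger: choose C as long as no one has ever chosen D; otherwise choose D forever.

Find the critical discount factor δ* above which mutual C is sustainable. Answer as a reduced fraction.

8/13

Player 1: cooperation gives 25 each period; deviation gives 40 once then 10 forever.
  25/(1−δ) ≥ 40 + 10δ/(1−δ) ⇒ δ ≥ 15/30 = 1/2.
Player 2: cooperation gives 7 each period; deviation gives 15 once then 2 forever.
  δ ≥ 8/13.
Both must hold, so the binding constraint is Player 2's: δ ≥ 8/13.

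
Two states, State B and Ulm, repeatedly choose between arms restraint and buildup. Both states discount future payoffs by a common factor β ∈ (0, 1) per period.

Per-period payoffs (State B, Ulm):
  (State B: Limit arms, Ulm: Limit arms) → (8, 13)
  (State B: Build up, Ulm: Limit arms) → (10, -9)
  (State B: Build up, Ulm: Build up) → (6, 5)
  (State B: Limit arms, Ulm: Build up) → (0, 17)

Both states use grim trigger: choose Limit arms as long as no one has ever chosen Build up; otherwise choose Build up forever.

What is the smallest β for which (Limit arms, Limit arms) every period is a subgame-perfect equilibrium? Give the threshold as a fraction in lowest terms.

State B: cooperation gives 8 each period; deviation gives 10 once then 6 forever.
  8/(1−β) ≥ 10 + 6β/(1−β) ⇒ β ≥ 2/4 = 1/2.
Ulm: cooperation gives 13 each period; deviation gives 17 once then 5 forever.
  β ≥ 4/12 = 1/3.
Both must hold, so the binding constraint is State B's: β ≥ 1/2.

1/2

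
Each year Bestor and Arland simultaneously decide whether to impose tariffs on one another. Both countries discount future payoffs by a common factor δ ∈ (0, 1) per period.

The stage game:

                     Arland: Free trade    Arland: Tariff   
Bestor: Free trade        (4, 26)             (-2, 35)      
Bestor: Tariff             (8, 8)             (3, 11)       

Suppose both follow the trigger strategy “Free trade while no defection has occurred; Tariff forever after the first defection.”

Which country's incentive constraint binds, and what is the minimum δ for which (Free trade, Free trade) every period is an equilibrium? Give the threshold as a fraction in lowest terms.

Bestor; δ ≥ 4/5

For Bestor: deviation gain 8−4 = 4, per-period punishment loss 4−3 = 1. IC gives δ ≥ 4/5.
For Arland: gain 9, loss 15 per period, so δ ≥ 9/24 = 3/8.
The tighter constraint is Bestor's, so cooperation needs δ ≥ 4/5.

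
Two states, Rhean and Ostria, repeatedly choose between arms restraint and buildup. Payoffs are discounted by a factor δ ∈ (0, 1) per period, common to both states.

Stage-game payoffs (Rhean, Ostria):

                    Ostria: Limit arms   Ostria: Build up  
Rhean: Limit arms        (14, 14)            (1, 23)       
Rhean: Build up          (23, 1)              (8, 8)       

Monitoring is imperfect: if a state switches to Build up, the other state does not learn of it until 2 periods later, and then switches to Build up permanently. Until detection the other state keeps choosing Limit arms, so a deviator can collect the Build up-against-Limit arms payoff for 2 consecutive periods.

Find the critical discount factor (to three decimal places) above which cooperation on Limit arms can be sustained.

A deviator earns 23 for 2 periods, then 8 forever; cooperating earns 14 forever. Multiplying the IC by (1−δ):
14 ≥ 23(1−δ^2) + 8δ^2, so 15·δ^2 ≥ 9 and δ^2 ≥ 3/5.
δ ≥ (3/5)^(1/2) ≈ 0.775.

0.775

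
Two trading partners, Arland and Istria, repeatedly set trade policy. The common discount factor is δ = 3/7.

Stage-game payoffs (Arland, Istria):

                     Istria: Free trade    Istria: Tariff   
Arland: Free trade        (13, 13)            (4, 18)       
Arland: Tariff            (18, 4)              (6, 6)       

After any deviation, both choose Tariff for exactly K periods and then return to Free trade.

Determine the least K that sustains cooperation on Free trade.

4

IC: δ(1−δ^K)/(1−δ) ≥ (18−13)/(13−6) = 5/7.
With δ = 3/7: need 1 − δ^K ≥ 5/7·(1−3/7)/(3/7), i.e. δ^K ≤ 0.0476.
Since (3/7)^3 = 0.0787 and (3/7)^4 = 0.0337, the smallest such K is 4.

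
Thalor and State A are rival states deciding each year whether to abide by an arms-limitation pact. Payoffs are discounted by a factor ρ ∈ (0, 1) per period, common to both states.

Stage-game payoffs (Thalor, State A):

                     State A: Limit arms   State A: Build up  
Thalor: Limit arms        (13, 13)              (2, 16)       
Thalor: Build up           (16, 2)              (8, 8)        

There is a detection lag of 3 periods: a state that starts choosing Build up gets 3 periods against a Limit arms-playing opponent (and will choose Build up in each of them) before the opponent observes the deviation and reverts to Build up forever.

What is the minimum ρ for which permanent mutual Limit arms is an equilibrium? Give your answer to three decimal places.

A deviator earns 16 for 3 periods, then 8 forever; cooperating earns 13 forever. Multiplying the IC by (1−ρ):
13 ≥ 16(1−ρ^3) + 8ρ^3, so 8·ρ^3 ≥ 3 and ρ^3 ≥ 3/8.
ρ ≥ (3/8)^(1/3) ≈ 0.721.

0.721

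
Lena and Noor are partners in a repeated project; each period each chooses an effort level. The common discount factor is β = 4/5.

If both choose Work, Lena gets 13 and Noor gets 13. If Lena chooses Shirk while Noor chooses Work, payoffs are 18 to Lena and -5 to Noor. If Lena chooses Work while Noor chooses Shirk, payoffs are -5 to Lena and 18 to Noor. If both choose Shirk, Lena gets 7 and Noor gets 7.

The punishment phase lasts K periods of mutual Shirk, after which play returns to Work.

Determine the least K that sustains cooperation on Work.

2

Need Σ_{k=1}^{K} β^k ≥ (18−13)/(13−7) = 0.8333 at β = 4/5.
At K = 1 the sum is 0.8000 < 0.8333; at K = 2 it is 1.4400 ≥ 0.8333.
So the minimum punishment length is K = 2.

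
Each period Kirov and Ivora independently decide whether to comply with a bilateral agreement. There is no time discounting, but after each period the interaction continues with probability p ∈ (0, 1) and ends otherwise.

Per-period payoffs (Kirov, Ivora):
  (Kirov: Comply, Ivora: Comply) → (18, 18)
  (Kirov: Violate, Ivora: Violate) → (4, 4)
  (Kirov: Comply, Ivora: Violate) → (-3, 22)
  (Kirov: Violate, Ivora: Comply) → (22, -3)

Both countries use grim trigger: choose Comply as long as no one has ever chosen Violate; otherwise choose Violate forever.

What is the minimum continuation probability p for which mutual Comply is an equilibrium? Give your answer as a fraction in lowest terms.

2/9

With no time discounting, the continuation probability p plays the role of the discount factor.
Grim-trigger IC: 18/(1−p) ≥ 22 + 4p/(1−p) ⇒ p ≥ (22−18)/(22−4) = 2/9.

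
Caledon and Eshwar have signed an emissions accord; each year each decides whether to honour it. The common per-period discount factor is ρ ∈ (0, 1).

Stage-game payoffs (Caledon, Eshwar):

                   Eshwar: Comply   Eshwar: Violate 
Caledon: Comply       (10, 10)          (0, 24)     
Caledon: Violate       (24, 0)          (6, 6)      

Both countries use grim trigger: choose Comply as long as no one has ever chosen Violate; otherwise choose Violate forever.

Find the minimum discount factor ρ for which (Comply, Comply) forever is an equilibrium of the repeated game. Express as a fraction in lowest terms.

Under grim trigger the critical discount factor is (T−C)/(T−P) with T = 24, C = 10, P = 6.
ρ* = (24−10)/(24−6) = 14/18 = 7/9.

7/9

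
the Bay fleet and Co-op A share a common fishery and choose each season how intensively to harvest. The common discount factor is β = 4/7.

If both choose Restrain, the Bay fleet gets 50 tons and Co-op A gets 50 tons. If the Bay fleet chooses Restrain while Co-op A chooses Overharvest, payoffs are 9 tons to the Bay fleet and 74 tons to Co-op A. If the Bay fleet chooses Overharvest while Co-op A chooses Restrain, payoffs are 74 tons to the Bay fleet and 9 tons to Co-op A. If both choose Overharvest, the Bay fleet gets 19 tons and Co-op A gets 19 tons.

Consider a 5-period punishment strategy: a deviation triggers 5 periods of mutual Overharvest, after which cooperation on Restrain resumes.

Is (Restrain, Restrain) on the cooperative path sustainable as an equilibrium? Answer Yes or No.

Yes

A one-shot deviation gives 74 now, then 19 for 5 periods, then back to 50.
Gain from deviating: (74−50) today; loss: (50−19) in each of the next 5 periods.
No-deviation condition: (50−19)(β+…+β^5) ≥ 74−50, i.e. β+…+β^5 ≥ 24/31.
At β = 4/7: β+…+β^5 = 1.2521 ≥ 0.7742.
So cooperation is sustainable.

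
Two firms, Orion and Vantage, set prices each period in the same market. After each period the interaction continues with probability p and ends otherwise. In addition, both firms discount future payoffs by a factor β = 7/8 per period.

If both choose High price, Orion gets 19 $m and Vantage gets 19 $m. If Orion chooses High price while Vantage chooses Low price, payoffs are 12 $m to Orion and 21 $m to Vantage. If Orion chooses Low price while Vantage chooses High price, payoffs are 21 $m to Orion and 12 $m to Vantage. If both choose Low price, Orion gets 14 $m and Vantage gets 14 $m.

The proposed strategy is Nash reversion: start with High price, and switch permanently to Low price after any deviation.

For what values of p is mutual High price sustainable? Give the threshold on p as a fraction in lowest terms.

With continuation probability p and discount β, the effective per-period discount factor is βp.
Grim-trigger IC: βp ≥ (21−19)/(21−14) = 2/7.
So p ≥ (2/7)/(7/8) = 16/49.

16/49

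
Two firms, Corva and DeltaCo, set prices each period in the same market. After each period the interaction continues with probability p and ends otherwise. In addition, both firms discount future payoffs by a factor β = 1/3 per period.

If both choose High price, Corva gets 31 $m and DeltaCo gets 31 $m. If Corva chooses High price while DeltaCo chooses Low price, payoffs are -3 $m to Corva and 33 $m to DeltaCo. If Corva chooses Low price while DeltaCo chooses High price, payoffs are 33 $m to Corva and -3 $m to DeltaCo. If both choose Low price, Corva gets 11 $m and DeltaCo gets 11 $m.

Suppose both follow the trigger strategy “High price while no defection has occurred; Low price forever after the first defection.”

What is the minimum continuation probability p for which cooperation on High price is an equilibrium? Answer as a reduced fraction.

Expected continuation weight on next period's payoff is β·p = 1/3·p, which plays the role of the discount factor.
Cooperation requires 1/3·p ≥ (33−31)/(33−11) = 1/11, hence p ≥ 3/11.

3/11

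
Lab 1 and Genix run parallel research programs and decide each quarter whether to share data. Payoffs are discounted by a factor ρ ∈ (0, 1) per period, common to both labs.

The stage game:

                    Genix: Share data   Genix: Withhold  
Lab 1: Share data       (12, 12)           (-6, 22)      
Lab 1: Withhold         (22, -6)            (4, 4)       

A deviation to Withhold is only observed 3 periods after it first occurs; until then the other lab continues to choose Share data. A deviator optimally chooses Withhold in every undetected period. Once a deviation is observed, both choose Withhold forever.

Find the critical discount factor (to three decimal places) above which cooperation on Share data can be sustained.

0.822

Deviating for the 3 undetected periods gains 22−12 = 10 per period over cooperation, then loses 12−4 = 8 per period forever once punishment starts.
Gain: 10(1 + ρ + … + ρ^2); loss: 8·ρ^3/(1−ρ).
No profitable deviation ⇔ 10(1−ρ^3) ≤ 8·ρ^3, i.e. ρ^3 ≥ 10/(10+8) = 5/9.
Hence ρ ≥ (5/9)^(1/3) ≈ 0.822.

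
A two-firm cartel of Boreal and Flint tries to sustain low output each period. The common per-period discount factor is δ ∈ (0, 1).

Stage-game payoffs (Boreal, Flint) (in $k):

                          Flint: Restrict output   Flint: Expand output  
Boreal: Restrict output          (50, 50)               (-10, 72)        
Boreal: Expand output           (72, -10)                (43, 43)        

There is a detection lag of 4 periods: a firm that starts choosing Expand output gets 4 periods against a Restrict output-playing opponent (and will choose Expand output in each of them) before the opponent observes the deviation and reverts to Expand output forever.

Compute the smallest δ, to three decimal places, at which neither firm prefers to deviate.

0.933

Deviating for the 4 undetected periods gains 72−50 = 22 per period over cooperation, then loses 50−43 = 7 per period forever once punishment starts.
Gain: 22(1 + δ + … + δ^3); loss: 7·δ^4/(1−δ).
No profitable deviation ⇔ 22(1−δ^4) ≤ 7·δ^4, i.e. δ^4 ≥ 22/(22+7) = 22/29.
Hence δ ≥ (22/29)^(1/4) ≈ 0.933.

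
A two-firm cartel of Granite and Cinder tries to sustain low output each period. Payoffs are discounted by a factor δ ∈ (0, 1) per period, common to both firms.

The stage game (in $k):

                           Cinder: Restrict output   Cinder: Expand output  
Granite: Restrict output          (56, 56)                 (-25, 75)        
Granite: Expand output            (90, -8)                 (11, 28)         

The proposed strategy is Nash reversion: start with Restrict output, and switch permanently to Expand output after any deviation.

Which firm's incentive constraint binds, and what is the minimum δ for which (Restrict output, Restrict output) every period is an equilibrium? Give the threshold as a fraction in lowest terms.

Granite; δ ≥ 34/79

Granite: cooperation gives 56 each period; deviation gives 90 once then 11 forever.
  56/(1−δ) ≥ 90 + 11δ/(1−δ) ⇒ δ ≥ 34/79.
Cinder: cooperation gives 56 each period; deviation gives 75 once then 28 forever.
  δ ≥ 19/47.
Both must hold, so the binding constraint is Granite's: δ ≥ 34/79.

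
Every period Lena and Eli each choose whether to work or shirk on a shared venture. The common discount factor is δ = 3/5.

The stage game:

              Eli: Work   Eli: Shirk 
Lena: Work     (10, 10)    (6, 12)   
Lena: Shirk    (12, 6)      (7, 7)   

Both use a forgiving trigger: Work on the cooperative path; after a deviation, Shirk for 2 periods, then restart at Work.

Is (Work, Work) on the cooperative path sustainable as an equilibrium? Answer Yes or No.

Yes

A one-shot deviation gives 12 now, then 7 for 2 periods, then back to 10.
Gain from deviating: (12−10) today; loss: (10−7) in each of the next 2 periods.
No-deviation condition: (10−7)(δ+…+δ^2) ≥ 12−10, i.e. δ+…+δ^2 ≥ 2/3.
At δ = 3/5: δ+…+δ^2 = 0.9600 ≥ 0.6667.
So cooperation is sustainable.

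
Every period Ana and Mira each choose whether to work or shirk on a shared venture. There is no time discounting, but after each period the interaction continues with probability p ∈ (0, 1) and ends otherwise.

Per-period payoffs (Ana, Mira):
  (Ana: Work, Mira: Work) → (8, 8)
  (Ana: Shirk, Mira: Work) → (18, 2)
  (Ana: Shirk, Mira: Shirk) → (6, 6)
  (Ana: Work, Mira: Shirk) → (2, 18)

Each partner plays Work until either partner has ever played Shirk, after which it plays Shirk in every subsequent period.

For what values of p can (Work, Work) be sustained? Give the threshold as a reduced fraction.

5/6

Expected cooperation value is 8 + p·8 + p²·8 + … = 8/(1−p); deviation gives 18 + p·6/(1−p).
8 ≥ 18(1−p) + 6p ⇒ 12p ≥ 10 ⇒ p ≥ 10/12 = 5/6.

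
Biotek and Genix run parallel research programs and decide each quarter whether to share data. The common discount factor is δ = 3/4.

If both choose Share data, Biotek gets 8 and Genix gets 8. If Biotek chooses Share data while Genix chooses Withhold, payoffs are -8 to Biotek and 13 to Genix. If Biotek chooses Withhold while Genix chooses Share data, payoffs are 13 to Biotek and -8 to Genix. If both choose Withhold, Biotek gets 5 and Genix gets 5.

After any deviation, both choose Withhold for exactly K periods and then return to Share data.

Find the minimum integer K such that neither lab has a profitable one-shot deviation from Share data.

3

Need Σ_{k=1}^{K} δ^k ≥ (13−8)/(8−5) = 1.6667 at δ = 3/4.
At K = 2 the sum is 1.3125 < 1.6667; at K = 3 it is 1.7344 ≥ 1.6667.
So the minimum punishment length is K = 3.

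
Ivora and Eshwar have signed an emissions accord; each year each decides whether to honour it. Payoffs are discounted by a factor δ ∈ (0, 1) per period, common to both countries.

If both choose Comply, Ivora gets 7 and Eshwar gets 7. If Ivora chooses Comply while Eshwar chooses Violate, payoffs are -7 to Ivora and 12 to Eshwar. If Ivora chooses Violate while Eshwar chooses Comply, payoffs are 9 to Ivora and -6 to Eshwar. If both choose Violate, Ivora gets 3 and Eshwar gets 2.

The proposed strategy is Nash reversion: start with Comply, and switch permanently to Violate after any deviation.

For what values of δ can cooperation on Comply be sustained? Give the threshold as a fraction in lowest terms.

1/2

Ivora's threshold: (9−7)/(9−3) = 1/3.
Eshwar's threshold: (12−7)/(12−2) = 1/2.
1/3 < 1/2, so Eshwar binds and δ* = 1/2.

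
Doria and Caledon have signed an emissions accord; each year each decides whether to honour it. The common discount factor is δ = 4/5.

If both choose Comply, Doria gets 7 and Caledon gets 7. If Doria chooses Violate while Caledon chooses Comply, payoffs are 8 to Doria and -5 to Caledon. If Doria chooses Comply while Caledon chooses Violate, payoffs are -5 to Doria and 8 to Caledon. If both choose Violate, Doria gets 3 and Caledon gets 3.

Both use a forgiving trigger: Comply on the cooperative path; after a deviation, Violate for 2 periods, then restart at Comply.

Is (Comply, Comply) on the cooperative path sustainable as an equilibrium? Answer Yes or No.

Yes

A one-shot deviation gives 8 now, then 3 for 2 periods, then back to 7.
Gain from deviating: (8−7) today; loss: (7−3) in each of the next 2 periods.
No-deviation condition: (7−3)(δ+…+δ^2) ≥ 8−7, i.e. δ+…+δ^2 ≥ 1/4.
At δ = 4/5: δ+…+δ^2 = 1.4400 ≥ 0.2500.
So cooperation is sustainable.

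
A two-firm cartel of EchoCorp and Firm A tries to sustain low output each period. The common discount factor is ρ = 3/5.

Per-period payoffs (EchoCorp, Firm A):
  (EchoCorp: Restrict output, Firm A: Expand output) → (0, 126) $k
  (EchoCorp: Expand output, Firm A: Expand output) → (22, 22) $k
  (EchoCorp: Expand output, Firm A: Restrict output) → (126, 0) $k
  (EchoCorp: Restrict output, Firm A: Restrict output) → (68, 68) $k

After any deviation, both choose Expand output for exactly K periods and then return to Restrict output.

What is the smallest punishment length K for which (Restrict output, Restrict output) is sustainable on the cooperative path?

IC: ρ(1−ρ^K)/(1−ρ) ≥ (126−68)/(68−22) = 29/23.
With ρ = 3/5: need 1 − ρ^K ≥ 29/23·(1−3/5)/(3/5), i.e. ρ^K ≤ 0.1594.
Since (3/5)^3 = 0.2160 and (3/5)^4 = 0.1296, the smallest such K is 4.

4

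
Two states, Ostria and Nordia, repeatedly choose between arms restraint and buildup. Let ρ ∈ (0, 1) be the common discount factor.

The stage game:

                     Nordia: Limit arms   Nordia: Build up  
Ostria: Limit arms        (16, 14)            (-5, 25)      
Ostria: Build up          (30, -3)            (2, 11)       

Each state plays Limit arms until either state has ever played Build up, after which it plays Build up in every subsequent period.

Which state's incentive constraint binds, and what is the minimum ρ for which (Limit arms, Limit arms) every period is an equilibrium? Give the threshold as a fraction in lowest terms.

Ostria's threshold: (30−16)/(30−2) = 1/2.
Nordia's threshold: (25−14)/(25−11) = 11/14.
1/2 < 11/14, so Nordia binds and ρ* = 11/14.

Nordia; ρ ≥ 11/14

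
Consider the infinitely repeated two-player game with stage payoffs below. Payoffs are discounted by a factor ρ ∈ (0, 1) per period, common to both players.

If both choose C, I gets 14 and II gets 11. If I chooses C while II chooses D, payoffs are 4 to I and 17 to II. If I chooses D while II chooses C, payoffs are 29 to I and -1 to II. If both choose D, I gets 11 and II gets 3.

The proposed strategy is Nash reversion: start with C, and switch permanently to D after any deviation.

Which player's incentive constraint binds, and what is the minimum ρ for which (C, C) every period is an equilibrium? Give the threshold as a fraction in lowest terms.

For I: deviation gain 29−14 = 15, per-period punishment loss 14−11 = 3. IC gives ρ ≥ 15/18 = 5/6.
For II: gain 6, loss 8 per period, so ρ ≥ 6/14 = 3/7.
The tighter constraint is I's, so cooperation needs ρ ≥ 5/6.

I; ρ ≥ 5/6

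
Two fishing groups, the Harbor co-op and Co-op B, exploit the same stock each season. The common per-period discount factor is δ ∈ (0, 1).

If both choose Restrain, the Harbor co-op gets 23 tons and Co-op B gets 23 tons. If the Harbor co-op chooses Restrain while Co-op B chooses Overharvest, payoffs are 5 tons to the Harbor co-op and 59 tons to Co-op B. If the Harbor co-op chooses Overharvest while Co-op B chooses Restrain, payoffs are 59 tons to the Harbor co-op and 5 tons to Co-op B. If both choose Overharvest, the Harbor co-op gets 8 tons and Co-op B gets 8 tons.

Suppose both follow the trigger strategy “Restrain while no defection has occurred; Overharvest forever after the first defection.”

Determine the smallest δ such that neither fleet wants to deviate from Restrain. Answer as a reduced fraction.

23/(1−δ) ≥ 59 + 8δ/(1−δ)
23 ≥ 59 − 51δ
δ ≥ 36/51 = 12/17.

12/17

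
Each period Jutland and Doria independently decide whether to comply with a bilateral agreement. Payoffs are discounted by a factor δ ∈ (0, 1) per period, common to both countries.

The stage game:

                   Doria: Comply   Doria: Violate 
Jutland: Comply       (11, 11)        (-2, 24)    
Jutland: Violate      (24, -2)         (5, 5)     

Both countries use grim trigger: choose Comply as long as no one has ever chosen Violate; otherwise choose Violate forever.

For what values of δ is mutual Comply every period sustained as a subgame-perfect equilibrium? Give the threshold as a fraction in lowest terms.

13/19

One-period gain from deviating is 24 − 11 = 13. The loss is 11 − 5 = 6 in every subsequent period, with present value 6·δ/(1−δ).
Deviation is unprofitable when 6·δ/(1−δ) ≥ 13, i.e. δ/(1−δ) ≥ 13/6.
Equivalently δ ≥ 13/(13+6) = 13/19.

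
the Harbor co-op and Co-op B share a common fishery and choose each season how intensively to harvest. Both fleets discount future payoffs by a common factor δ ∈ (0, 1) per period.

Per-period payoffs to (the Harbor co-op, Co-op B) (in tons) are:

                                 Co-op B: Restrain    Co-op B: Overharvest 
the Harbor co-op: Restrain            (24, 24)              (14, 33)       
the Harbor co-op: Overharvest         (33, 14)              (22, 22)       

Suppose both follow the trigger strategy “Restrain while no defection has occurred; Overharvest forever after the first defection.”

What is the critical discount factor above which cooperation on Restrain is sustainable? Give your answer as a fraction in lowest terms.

9/11

One-period gain from deviating is 33 − 24 = 9. The loss is 24 − 22 = 2 in every subsequent period, with present value 2·δ/(1−δ).
Deviation is unprofitable when 2·δ/(1−δ) ≥ 9, i.e. δ/(1−δ) ≥ 9/2.
Equivalently δ ≥ 9/(9+2) = 9/11.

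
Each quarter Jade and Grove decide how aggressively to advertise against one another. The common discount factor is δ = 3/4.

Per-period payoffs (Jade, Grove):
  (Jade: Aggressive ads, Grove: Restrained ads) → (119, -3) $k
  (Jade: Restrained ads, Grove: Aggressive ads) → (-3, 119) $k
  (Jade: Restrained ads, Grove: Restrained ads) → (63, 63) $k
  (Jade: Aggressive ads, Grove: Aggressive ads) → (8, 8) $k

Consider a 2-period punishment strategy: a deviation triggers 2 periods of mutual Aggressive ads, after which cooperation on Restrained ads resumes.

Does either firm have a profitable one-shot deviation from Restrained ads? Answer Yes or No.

A one-shot deviation gives 119 now, then 8 for 2 periods, then back to 63.
Gain from deviating: (119−63) today; loss: (63−8) in each of the next 2 periods.
No-deviation condition: (63−8)(δ+…+δ^2) ≥ 119−63, i.e. δ+…+δ^2 ≥ 56/55.
At δ = 3/4: δ+…+δ^2 = 1.3125 ≥ 1.0182.
So cooperation is sustainable.

No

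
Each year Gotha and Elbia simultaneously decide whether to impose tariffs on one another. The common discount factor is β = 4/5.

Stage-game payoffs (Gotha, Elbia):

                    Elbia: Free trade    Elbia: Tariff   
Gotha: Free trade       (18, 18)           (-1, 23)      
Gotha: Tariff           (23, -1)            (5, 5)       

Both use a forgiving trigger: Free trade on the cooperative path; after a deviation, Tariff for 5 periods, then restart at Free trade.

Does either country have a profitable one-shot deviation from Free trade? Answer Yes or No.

No

Comparing payoff streams over the 6 periods until play realigns: cooperate → 18(1+β+…+β^5); deviate → 23 + 5(β+…+β^5).
Cooperation is sustained iff (18−5)(β+…+β^5) ≥ 23−18.
β+…+β^5 = 4/5·(1−(4/5)^5)/(1−4/5) = 2.6893, and (23−18)/(18−5) = 0.3846.
2.6893 ≥ 0.3846, so cooperation is sustainable.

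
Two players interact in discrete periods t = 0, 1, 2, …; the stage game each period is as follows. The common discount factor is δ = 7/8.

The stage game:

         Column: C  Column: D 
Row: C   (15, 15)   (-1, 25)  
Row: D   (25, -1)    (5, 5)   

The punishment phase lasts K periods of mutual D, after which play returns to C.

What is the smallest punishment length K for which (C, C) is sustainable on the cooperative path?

2

IC: δ(1−δ^K)/(1−δ) ≥ (25−15)/(15−5) = 1.
With δ = 7/8: need 1 − δ^K ≥ 1·(1−7/8)/(7/8), i.e. δ^K ≤ 0.8571.
Since (7/8)^1 = 0.8750 and (7/8)^2 = 0.7656, the smallest such K is 2.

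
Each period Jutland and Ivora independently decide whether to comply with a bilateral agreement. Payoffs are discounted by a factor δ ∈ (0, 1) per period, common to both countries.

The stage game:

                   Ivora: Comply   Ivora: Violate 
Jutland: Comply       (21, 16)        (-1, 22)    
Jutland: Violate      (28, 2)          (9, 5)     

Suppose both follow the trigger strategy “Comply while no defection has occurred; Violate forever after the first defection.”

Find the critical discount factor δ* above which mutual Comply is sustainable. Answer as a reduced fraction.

7/19

Jutland: cooperation gives 21 each period; deviation gives 28 once then 9 forever.
  21/(1−δ) ≥ 28 + 9δ/(1−δ) ⇒ δ ≥ 7/19.
Ivora: cooperation gives 16 each period; deviation gives 22 once then 5 forever.
  δ ≥ 6/17.
Both must hold, so the binding constraint is Jutland's: δ ≥ 7/19.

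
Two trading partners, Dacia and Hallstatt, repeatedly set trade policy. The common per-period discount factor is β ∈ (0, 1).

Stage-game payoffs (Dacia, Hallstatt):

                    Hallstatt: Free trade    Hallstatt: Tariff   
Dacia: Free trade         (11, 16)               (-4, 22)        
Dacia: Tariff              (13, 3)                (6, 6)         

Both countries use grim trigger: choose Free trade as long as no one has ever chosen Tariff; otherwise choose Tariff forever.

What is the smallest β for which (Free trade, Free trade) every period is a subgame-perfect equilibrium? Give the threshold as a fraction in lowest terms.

Dacia's threshold: (13−11)/(13−6) = 2/7.
Hallstatt's threshold: (22−16)/(22−6) = 3/8.
2/7 < 3/8, so Hallstatt binds and β* = 3/8.

3/8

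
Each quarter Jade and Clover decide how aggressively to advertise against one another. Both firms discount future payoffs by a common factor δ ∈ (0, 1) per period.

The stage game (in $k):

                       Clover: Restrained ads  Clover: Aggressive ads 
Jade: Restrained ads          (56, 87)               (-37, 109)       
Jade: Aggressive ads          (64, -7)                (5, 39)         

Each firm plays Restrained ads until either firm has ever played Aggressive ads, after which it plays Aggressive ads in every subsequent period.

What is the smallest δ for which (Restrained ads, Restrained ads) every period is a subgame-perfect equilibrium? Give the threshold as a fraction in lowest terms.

For Jade: deviation gain 64−56 = 8, per-period punishment loss 56−5 = 51. IC gives δ ≥ 8/59.
For Clover: gain 22, loss 48 per period, so δ ≥ 22/70 = 11/35.
The tighter constraint is Clover's, so cooperation needs δ ≥ 11/35.

11/35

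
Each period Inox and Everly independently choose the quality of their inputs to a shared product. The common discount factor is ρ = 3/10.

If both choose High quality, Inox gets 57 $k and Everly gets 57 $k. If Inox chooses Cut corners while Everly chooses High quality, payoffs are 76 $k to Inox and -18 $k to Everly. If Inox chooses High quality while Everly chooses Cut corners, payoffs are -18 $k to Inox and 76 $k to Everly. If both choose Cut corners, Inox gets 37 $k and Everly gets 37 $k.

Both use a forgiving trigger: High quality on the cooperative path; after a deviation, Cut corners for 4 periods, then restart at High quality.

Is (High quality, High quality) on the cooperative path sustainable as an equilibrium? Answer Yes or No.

A one-shot deviation gives 76 now, then 37 for 4 periods, then back to 57.
Gain from deviating: (76−57) today; loss: (57−37) in each of the next 4 periods.
No-deviation condition: (57−37)(ρ+…+ρ^4) ≥ 76−57, i.e. ρ+…+ρ^4 ≥ 19/20.
At ρ = 3/10: ρ+…+ρ^4 = 0.4251 < 0.9500.
So cooperation is not sustainable.

No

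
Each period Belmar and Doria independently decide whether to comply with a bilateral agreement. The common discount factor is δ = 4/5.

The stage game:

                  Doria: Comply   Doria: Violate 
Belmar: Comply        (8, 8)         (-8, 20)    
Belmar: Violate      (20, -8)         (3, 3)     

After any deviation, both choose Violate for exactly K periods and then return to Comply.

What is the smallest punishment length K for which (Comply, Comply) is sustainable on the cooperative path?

5

IC: δ(1−δ^K)/(1−δ) ≥ (20−8)/(8−3) = 12/5.
With δ = 4/5: need 1 − δ^K ≥ 12/5·(1−4/5)/(4/5), i.e. δ^K ≤ 0.4000.
Since (4/5)^4 = 0.4096 and (4/5)^5 = 0.3277, the smallest such K is 5.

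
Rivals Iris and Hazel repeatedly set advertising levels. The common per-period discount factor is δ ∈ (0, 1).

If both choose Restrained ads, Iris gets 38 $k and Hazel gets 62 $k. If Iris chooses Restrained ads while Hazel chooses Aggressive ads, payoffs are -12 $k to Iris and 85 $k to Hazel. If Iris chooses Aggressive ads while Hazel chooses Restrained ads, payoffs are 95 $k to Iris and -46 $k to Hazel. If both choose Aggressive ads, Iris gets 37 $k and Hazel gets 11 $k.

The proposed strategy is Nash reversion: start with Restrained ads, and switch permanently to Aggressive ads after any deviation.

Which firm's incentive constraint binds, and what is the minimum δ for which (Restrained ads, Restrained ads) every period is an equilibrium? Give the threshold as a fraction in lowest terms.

Iris: cooperation gives 38 each period; deviation gives 95 once then 37 forever.
  38/(1−δ) ≥ 95 + 37δ/(1−δ) ⇒ δ ≥ 57/58.
Hazel: cooperation gives 62 each period; deviation gives 85 once then 11 forever.
  δ ≥ 23/74.
Both must hold, so the binding constraint is Iris's: δ ≥ 57/58.

Iris; δ ≥ 57/58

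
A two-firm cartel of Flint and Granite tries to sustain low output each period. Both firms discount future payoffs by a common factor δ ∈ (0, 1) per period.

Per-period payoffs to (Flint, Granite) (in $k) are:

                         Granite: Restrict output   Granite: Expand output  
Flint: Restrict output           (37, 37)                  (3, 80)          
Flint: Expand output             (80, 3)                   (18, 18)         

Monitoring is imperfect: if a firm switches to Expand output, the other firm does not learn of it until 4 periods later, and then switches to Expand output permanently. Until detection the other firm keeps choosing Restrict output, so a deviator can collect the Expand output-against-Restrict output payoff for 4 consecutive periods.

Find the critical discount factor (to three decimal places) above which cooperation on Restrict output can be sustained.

0.913

The best deviation is to choose Expand output for all 4 undetected periods, earning 80 each, then 18 forever once detected.
Deviation value: 80(1−δ^4)/(1−δ) + 18δ^4/(1−δ); cooperation value: 37/(1−δ).
IC: 37 ≥ 80(1−δ^4) + 18δ^4 = 80 − 62δ^4.
So δ^4 ≥ 43/62, giving δ ≥ (43/62)^(1/4) ≈ 0.913.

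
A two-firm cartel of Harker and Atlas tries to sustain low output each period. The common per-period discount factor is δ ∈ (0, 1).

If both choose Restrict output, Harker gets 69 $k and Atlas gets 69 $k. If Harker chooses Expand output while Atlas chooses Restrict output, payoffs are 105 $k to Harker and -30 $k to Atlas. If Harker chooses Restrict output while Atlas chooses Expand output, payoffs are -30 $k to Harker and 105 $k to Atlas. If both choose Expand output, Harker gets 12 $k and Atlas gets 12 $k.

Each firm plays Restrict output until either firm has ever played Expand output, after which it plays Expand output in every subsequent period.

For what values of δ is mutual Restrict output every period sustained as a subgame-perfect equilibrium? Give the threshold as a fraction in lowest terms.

12/31

69/(1−δ) ≥ 105 + 12δ/(1−δ)
69 ≥ 105 − 93δ
δ ≥ 36/93 = 12/31.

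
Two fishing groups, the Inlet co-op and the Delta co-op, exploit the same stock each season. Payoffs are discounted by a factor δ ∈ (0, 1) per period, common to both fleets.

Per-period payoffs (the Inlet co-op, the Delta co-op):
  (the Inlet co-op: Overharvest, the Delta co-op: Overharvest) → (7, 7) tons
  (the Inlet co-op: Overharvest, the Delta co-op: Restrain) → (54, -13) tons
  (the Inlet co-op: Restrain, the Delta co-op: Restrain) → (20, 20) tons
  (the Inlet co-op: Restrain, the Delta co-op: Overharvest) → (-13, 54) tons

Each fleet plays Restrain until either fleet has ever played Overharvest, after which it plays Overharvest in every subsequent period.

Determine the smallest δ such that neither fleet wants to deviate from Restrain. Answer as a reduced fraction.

34/47

Cooperation forever yields 20 each period: 20/(1−δ).
Deviating yields 54 once, then 7 forever: 54 + 7δ/(1−δ).
No profitable deviation requires 20/(1−δ) ≥ 54 + 7δ/(1−δ).
Multiplying by (1−δ): 20 ≥ 54(1−δ) + 7δ = 54 − 47δ.
So 47δ ≥ 34, i.e. δ ≥ 34/47.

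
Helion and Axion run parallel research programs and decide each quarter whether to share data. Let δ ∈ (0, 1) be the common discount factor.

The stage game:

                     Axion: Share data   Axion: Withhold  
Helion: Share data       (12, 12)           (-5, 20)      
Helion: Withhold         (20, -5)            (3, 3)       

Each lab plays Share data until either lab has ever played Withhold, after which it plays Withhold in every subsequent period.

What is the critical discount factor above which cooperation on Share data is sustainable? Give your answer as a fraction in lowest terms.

Under grim trigger the critical discount factor is (T−C)/(T−P) with T = 20, C = 12, P = 3.
δ* = (20−12)/(20−3) = 8/17.

8/17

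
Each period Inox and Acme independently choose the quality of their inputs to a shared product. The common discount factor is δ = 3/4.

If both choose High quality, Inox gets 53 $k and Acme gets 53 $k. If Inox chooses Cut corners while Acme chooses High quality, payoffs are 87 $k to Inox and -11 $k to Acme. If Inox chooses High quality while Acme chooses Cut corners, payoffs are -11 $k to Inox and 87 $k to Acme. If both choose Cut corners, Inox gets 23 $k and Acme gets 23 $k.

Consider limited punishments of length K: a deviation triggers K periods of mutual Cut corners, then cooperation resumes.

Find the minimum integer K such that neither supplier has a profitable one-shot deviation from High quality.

No profitable deviation requires (53−23)(δ+…+δ^K) ≥ 87−53, i.e. δ+…+δ^K ≥ 17/15 ≈ 1.1333.
With δ = 3/4, the partial sums are K=1: 0.7500, K=2: 1.3125.
K = 2 is the first length at which the sum reaches 1.1333.

2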